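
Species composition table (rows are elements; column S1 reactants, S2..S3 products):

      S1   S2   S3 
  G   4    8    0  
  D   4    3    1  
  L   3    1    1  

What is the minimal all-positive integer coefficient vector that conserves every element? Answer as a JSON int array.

G: 2·4 = 8 | 1·8+5·0 = 8
D: 2·4 = 8 | 1·3+5·1 = 8
L: 2·3 = 6 | 1·1+5·1 = 6
gcd(2,1,5) = 1

Coefficients: [2, 1, 5]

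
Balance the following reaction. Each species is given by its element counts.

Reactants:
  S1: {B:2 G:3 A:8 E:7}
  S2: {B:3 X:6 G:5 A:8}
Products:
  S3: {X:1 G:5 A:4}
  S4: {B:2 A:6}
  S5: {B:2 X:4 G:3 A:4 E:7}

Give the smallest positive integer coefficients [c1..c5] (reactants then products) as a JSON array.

B: 5·2+4·3 = 22 | 4·0+6·2+5·2 = 22
X: 5·0+4·6 = 24 | 4·1+6·0+5·4 = 24
G: 5·3+4·5 = 35 | 4·5+6·0+5·3 = 35
A: 5·8+4·8 = 72 | 4·4+6·6+5·4 = 72
E: 5·7+4·0 = 35 | 4·0+6·0+5·7 = 35
gcd(5,4,4,6,5) = 1

Coefficients: [5, 4, 4, 6, 5]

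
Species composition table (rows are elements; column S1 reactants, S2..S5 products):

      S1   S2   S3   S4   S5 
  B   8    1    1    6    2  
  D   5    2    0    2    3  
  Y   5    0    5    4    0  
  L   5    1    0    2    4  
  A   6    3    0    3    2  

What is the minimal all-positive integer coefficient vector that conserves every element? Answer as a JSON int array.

Coefficients: [5, 3, 1, 5, 3]

B: 5·8 = 40 | 3·1+1·1+5·6+3·2 = 40
D: 5·5 = 25 | 3·2+1·0+5·2+3·3 = 25
Y: 5·5 = 25 | 3·0+1·5+5·4+3·0 = 25
L: 5·5 = 25 | 3·1+1·0+5·2+3·4 = 25
A: 5·6 = 30 | 3·3+1·0+5·3+3·2 = 30
gcd(5,3,1,5,3) = 1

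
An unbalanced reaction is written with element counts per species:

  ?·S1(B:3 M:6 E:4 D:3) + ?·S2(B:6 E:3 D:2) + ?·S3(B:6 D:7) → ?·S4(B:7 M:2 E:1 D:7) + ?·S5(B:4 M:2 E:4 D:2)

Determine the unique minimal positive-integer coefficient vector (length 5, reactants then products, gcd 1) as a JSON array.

B: 3·3+3·6+4·6 = 51 | 5·7+4·4 = 51
M: 3·6+3·0+4·0 = 18 | 5·2+4·2 = 18
E: 3·4+3·3+4·0 = 21 | 5·1+4·4 = 21
D: 3·3+3·2+4·7 = 43 | 5·7+4·2 = 43
gcd(3,3,4,5,4) = 1

Coefficients: [3, 3, 4, 5, 4]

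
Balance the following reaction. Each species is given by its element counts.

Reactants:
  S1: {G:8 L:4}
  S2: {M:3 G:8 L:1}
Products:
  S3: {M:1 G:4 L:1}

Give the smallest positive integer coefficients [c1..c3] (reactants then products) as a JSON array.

M: 1·0+2·3 = 6 | 6·1 = 6
G: 1·8+2·8 = 24 | 6·4 = 24
L: 1·4+2·1 = 6 | 6·1 = 6
gcd(1,2,6) = 1

Coefficients: [1, 2, 6]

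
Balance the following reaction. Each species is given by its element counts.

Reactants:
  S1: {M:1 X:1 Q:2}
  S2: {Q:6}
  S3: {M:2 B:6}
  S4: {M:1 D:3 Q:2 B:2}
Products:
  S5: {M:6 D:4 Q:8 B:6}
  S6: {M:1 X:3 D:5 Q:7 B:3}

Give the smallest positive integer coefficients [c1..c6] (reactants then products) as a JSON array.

Coefficients: [6, 1, 1, 6, 2, 2]

M: 6·1+1·0+1·2+6·1 = 14 | 2·6+2·1 = 14
X: 6·1+1·0+1·0+6·0 = 6 | 2·0+2·3 = 6
D: 6·0+1·0+1·0+6·3 = 18 | 2·4+2·5 = 18
Q: 6·2+1·6+1·0+6·2 = 30 | 2·8+2·7 = 30
B: 6·0+1·0+1·6+6·2 = 18 | 2·6+2·3 = 18
gcd(6,1,1,6,2,2) = 1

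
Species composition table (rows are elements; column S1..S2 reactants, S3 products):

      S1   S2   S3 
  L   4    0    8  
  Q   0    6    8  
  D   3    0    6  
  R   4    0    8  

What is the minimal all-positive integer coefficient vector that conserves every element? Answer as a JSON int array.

L: 6·4+4·0 = 24 | 3·8 = 24
Q: 6·0+4·6 = 24 | 3·8 = 24
D: 6·3+4·0 = 18 | 3·6 = 18
R: 6·4+4·0 = 24 | 3·8 = 24
gcd(6,4,3) = 1

Coefficients: [6, 4, 3]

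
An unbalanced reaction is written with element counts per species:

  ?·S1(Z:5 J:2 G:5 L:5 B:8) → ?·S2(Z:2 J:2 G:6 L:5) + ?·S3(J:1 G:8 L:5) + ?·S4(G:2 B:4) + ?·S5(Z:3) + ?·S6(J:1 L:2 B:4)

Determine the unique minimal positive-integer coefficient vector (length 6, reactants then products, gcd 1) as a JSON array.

Coefficients: [4, 1, 1, 3, 6, 5]

Z: 4·5 = 20 | 1·2+1·0+3·0+6·3+5·0 = 20
J: 4·2 = 8 | 1·2+1·1+3·0+6·0+5·1 = 8
G: 4·5 = 20 | 1·6+1·8+3·2+6·0+5·0 = 20
L: 4·5 = 20 | 1·5+1·5+3·0+6·0+5·2 = 20
B: 4·8 = 32 | 1·0+1·0+3·4+6·0+5·4 = 32
gcd(4,1,1,3,6,5) = 1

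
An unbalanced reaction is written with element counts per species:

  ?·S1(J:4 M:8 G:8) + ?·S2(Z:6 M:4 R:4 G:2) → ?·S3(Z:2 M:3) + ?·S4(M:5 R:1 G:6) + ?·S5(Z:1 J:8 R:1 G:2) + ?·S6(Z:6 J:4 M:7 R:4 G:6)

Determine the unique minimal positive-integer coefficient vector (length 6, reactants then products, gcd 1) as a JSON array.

Z: 5·0+3·6 = 18 | 5·2+6·0+2·1+1·6 = 18
J: 5·4+3·0 = 20 | 5·0+6·0+2·8+1·4 = 20
M: 5·8+3·4 = 52 | 5·3+6·5+2·0+1·7 = 52
R: 5·0+3·4 = 12 | 5·0+6·1+2·1+1·4 = 12
G: 5·8+3·2 = 46 | 5·0+6·6+2·2+1·6 = 46
gcd(5,3,5,6,2,1) = 1

Coefficients: [5, 3, 5, 6, 2, 1]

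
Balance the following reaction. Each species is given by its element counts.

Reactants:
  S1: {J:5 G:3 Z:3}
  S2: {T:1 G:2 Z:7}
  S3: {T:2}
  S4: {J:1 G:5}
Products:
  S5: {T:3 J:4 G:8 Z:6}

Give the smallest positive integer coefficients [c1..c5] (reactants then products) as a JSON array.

T: 3·0+3·1+6·2+5·0 = 15 | 5·3 = 15
J: 3·5+3·0+6·0+5·1 = 20 | 5·4 = 20
G: 3·3+3·2+6·0+5·5 = 40 | 5·8 = 40
Z: 3·3+3·7+6·0+5·0 = 30 | 5·6 = 30
gcd(3,3,6,5,5) = 1

Coefficients: [3, 3, 6, 5, 5]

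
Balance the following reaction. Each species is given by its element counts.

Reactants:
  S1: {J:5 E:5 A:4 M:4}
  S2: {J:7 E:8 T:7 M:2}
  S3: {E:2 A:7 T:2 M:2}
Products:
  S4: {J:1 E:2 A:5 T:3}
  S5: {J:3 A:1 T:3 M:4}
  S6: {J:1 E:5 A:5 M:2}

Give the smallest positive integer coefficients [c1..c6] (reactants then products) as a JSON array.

J: 1·5+1·7+4·0 = 12 | 3·1+2·3+3·1 = 12
E: 1·5+1·8+4·2 = 21 | 3·2+2·0+3·5 = 21
A: 1·4+1·0+4·7 = 32 | 3·5+2·1+3·5 = 32
T: 1·0+1·7+4·2 = 15 | 3·3+2·3+3·0 = 15
M: 1·4+1·2+4·2 = 14 | 3·0+2·4+3·2 = 14
gcd(1,1,4,3,2,3) = 1

Coefficients: [1, 1, 4, 3, 2, 3]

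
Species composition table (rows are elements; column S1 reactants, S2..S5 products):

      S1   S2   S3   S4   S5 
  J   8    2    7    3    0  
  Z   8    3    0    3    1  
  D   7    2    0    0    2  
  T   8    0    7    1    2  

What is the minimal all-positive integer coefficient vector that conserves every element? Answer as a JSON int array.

J: 2·8 = 16 | 3·2+1·7+1·3+4·0 = 16
Z: 2·8 = 16 | 3·3+1·0+1·3+4·1 = 16
D: 2·7 = 14 | 3·2+1·0+1·0+4·2 = 14
T: 2·8 = 16 | 3·0+1·7+1·1+4·2 = 16
gcd(2,3,1,1,4) = 1

Coefficients: [2, 3, 1, 1, 4]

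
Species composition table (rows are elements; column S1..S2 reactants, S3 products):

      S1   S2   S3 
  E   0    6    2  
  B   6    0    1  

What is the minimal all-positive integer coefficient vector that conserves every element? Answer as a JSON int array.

Coefficients: [1, 2, 6]

E: 1·0+2·6 = 12 | 6·2 = 12
B: 1·6+2·0 = 6 | 6·1 = 6
gcd(1,2,6) = 1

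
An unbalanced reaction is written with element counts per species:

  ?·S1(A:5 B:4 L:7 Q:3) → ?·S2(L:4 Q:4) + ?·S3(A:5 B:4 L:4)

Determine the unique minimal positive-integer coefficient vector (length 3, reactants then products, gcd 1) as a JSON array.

Coefficients: [4, 3, 4]

A: 4·5 = 20 | 3·0+4·5 = 20
B: 4·4 = 16 | 3·0+4·4 = 16
L: 4·7 = 28 | 3·4+4·4 = 28
Q: 4·3 = 12 | 3·4+4·0 = 12
gcd(4,3,4) = 1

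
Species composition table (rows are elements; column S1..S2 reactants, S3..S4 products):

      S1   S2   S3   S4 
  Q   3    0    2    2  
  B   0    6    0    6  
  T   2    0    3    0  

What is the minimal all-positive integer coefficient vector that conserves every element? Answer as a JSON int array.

Q: 6·3+5·0 = 18 | 4·2+5·2 = 18
B: 6·0+5·6 = 30 | 4·0+5·6 = 30
T: 6·2+5·0 = 12 | 4·3+5·0 = 12
gcd(6,5,4,5) = 1

Coefficients: [6, 5, 4, 5]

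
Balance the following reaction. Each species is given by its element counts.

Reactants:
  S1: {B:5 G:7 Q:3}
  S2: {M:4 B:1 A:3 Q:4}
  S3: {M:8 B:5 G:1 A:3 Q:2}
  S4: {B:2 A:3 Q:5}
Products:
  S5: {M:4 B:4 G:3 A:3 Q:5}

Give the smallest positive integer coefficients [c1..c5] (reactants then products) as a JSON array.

Coefficients: [2, 3, 1, 1, 5]

M: 2·0+3·4+1·8+1·0 = 20 | 5·4 = 20
B: 2·5+3·1+1·5+1·2 = 20 | 5·4 = 20
G: 2·7+3·0+1·1+1·0 = 15 | 5·3 = 15
A: 2·0+3·3+1·3+1·3 = 15 | 5·3 = 15
Q: 2·3+3·4+1·2+1·5 = 25 | 5·5 = 25
gcd(2,3,1,1,5) = 1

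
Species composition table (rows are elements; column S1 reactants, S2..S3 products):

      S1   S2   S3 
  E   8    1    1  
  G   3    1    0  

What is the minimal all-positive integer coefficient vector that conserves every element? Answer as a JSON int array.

Coefficients: [1, 3, 5]

E: 1·8 = 8 | 3·1+5·1 = 8
G: 1·3 = 3 | 3·1+5·0 = 3
gcd(1,3,5) = 1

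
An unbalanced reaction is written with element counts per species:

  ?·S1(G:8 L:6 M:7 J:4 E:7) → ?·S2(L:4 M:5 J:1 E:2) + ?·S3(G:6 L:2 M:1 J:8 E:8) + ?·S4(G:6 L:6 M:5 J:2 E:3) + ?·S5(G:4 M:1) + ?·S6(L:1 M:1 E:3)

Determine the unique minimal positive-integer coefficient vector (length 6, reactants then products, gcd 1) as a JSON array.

G: 3·8 = 24 | 2·0+1·6+1·6+3·4+2·0 = 24
L: 3·6 = 18 | 2·4+1·2+1·6+3·0+2·1 = 18
M: 3·7 = 21 | 2·5+1·1+1·5+3·1+2·1 = 21
J: 3·4 = 12 | 2·1+1·8+1·2+3·0+2·0 = 12
E: 3·7 = 21 | 2·2+1·8+1·3+3·0+2·3 = 21
gcd(3,2,1,1,3,2) = 1

Coefficients: [3, 2, 1, 1, 3, 2]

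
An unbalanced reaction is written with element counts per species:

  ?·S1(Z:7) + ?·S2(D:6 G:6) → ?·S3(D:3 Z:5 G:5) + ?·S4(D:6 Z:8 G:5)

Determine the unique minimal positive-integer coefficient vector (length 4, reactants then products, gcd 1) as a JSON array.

Coefficients: [6, 5, 2, 4]

D: 6·0+5·6 = 30 | 2·3+4·6 = 30
Z: 6·7+5·0 = 42 | 2·5+4·8 = 42
G: 6·0+5·6 = 30 | 2·5+4·5 = 30
gcd(6,5,2,4) = 1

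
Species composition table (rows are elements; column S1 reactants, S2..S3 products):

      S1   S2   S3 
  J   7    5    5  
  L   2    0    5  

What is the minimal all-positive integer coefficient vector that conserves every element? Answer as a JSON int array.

Coefficients: [5, 5, 2]

J: 5·7 = 35 | 5·5+2·5 = 35
L: 5·2 = 10 | 5·0+2·5 = 10
gcd(5,5,2) = 1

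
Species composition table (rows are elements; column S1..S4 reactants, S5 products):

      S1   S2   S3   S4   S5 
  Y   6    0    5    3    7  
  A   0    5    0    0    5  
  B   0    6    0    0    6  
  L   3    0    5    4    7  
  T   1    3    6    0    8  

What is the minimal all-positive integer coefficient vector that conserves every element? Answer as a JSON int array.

Coefficients: [1, 5, 4, 3, 5]

Y: 1·6+5·0+4·5+3·3 = 35 | 5·7 = 35
A: 1·0+5·5+4·0+3·0 = 25 | 5·5 = 25
B: 1·0+5·6+4·0+3·0 = 30 | 5·6 = 30
L: 1·3+5·0+4·5+3·4 = 35 | 5·7 = 35
T: 1·1+5·3+4·6+3·0 = 40 | 5·8 = 40
gcd(1,5,4,3,5) = 1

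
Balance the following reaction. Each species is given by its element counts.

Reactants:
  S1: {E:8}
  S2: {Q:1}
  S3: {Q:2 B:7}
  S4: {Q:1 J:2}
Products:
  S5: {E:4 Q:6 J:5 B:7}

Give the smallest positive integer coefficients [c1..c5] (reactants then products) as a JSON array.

E: 1·8+3·0+2·0+5·0 = 8 | 2·4 = 8
Q: 1·0+3·1+2·2+5·1 = 12 | 2·6 = 12
J: 1·0+3·0+2·0+5·2 = 10 | 2·5 = 10
B: 1·0+3·0+2·7+5·0 = 14 | 2·7 = 14
gcd(1,3,2,5,2) = 1

Coefficients: [1, 3, 2, 5, 2]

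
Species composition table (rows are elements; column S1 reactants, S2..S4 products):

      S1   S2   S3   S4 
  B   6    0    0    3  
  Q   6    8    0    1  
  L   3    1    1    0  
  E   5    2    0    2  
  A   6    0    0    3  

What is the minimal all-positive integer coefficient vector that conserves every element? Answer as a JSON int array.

Coefficients: [2, 1, 5, 4]

B: 2·6 = 12 | 1·0+5·0+4·3 = 12
Q: 2·6 = 12 | 1·8+5·0+4·1 = 12
L: 2·3 = 6 | 1·1+5·1+4·0 = 6
E: 2·5 = 10 | 1·2+5·0+4·2 = 10
A: 2·6 = 12 | 1·0+5·0+4·3 = 12
gcd(2,1,5,4) = 1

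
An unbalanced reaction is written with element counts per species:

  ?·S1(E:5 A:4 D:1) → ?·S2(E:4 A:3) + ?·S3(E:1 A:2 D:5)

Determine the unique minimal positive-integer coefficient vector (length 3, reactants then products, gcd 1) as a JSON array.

E: 5·5 = 25 | 6·4+1·1 = 25
A: 5·4 = 20 | 6·3+1·2 = 20
D: 5·1 = 5 | 6·0+1·5 = 5
gcd(5,6,1) = 1

Coefficients: [5, 6, 1]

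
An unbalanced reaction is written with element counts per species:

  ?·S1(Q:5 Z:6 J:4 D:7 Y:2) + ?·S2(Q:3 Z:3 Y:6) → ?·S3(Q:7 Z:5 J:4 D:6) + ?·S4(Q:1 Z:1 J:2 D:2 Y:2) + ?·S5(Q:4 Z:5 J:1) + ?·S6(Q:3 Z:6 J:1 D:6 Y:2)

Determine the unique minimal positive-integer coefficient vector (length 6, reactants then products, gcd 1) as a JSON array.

Q: 6·5+1·3 = 33 | 2·7+6·1+1·4+3·3 = 33
Z: 6·6+1·3 = 39 | 2·5+6·1+1·5+3·6 = 39
J: 6·4+1·0 = 24 | 2·4+6·2+1·1+3·1 = 24
D: 6·7+1·0 = 42 | 2·6+6·2+1·0+3·6 = 42
Y: 6·2+1·6 = 18 | 2·0+6·2+1·0+3·2 = 18
gcd(6,1,2,6,1,3) = 1

Coefficients: [6, 1, 2, 6, 1, 3]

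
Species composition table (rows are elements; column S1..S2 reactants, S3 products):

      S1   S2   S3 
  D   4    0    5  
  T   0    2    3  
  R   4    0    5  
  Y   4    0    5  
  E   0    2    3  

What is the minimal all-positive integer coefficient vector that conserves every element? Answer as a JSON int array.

D: 5·4+6·0 = 20 | 4·5 = 20
T: 5·0+6·2 = 12 | 4·3 = 12
R: 5·4+6·0 = 20 | 4·5 = 20
Y: 5·4+6·0 = 20 | 4·5 = 20
E: 5·0+6·2 = 12 | 4·3 = 12
gcd(5,6,4) = 1

Coefficients: [5, 6, 4]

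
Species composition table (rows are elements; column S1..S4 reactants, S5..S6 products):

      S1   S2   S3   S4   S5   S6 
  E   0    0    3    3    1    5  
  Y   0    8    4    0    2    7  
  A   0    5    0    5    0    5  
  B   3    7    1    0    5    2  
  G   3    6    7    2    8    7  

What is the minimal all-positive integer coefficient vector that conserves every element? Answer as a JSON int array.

E: 6·0+1·0+4·3+1·3 = 15 | 5·1+2·5 = 15
Y: 6·0+1·8+4·4+1·0 = 24 | 5·2+2·7 = 24
A: 6·0+1·5+4·0+1·5 = 10 | 5·0+2·5 = 10
B: 6·3+1·7+4·1+1·0 = 29 | 5·5+2·2 = 29
G: 6·3+1·6+4·7+1·2 = 54 | 5·8+2·7 = 54
gcd(6,1,4,1,5,2) = 1

Coefficients: [6, 1, 4, 1, 5, 2]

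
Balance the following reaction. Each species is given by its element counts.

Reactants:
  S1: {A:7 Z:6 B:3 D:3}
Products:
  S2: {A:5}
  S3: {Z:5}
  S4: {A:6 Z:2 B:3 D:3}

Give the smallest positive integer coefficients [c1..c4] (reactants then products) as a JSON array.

Coefficients: [5, 1, 4, 5]

A: 5·7 = 35 | 1·5+4·0+5·6 = 35
Z: 5·6 = 30 | 1·0+4·5+5·2 = 30
B: 5·3 = 15 | 1·0+4·0+5·3 = 15
D: 5·3 = 15 | 1·0+4·0+5·3 = 15
gcd(5,1,4,5) = 1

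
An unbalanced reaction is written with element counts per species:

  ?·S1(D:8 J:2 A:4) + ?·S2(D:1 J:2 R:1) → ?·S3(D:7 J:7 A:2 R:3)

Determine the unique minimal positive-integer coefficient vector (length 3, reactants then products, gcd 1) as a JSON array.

Coefficients: [1, 6, 2]

D: 1·8+6·1 = 14 | 2·7 = 14
J: 1·2+6·2 = 14 | 2·7 = 14
A: 1·4+6·0 = 4 | 2·2 = 4
R: 1·0+6·1 = 6 | 2·3 = 6
gcd(1,6,2) = 1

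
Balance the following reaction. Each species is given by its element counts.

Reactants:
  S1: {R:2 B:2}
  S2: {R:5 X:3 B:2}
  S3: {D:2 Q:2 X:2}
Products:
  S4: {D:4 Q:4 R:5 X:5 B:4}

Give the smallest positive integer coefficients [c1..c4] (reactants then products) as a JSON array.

Coefficients: [5, 1, 6, 3]

D: 5·0+1·0+6·2 = 12 | 3·4 = 12
Q: 5·0+1·0+6·2 = 12 | 3·4 = 12
R: 5·2+1·5+6·0 = 15 | 3·5 = 15
X: 5·0+1·3+6·2 = 15 | 3·5 = 15
B: 5·2+1·2+6·0 = 12 | 3·4 = 12
gcd(5,1,6,3) = 1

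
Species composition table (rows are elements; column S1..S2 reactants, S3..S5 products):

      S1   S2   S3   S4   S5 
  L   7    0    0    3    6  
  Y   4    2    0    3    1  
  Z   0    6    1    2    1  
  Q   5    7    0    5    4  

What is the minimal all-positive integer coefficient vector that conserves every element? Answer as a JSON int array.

L: 3·7+2·0 = 21 | 1·0+5·3+1·6 = 21
Y: 3·4+2·2 = 16 | 1·0+5·3+1·1 = 16
Z: 3·0+2·6 = 12 | 1·1+5·2+1·1 = 12
Q: 3·5+2·7 = 29 | 1·0+5·5+1·4 = 29
gcd(3,2,1,5,1) = 1

Coefficients: [3, 2, 1, 5, 1]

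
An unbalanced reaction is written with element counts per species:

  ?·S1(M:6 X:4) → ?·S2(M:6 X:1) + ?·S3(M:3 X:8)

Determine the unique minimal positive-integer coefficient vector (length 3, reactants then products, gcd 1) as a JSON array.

Coefficients: [5, 4, 2]

M: 5·6 = 30 | 4·6+2·3 = 30
X: 5·4 = 20 | 4·1+2·8 = 20
gcd(5,4,2) = 1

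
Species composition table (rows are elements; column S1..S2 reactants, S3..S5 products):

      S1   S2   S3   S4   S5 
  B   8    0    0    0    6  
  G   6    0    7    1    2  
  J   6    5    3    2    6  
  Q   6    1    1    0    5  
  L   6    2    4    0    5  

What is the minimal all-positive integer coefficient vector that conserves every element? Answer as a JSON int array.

Coefficients: [3, 3, 1, 3, 4]

B: 3·8+3·0 = 24 | 1·0+3·0+4·6 = 24
G: 3·6+3·0 = 18 | 1·7+3·1+4·2 = 18
J: 3·6+3·5 = 33 | 1·3+3·2+4·6 = 33
Q: 3·6+3·1 = 21 | 1·1+3·0+4·5 = 21
L: 3·6+3·2 = 24 | 1·4+3·0+4·5 = 24
gcd(3,3,1,3,4) = 1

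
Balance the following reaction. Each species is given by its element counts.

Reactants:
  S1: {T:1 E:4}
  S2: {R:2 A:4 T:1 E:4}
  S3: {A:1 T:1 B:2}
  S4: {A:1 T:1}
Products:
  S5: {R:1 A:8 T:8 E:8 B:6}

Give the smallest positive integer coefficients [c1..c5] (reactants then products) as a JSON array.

R: 3·0+1·2+6·0+6·0 = 2 | 2·1 = 2
A: 3·0+1·4+6·1+6·1 = 16 | 2·8 = 16
T: 3·1+1·1+6·1+6·1 = 16 | 2·8 = 16
E: 3·4+1·4+6·0+6·0 = 16 | 2·8 = 16
B: 3·0+1·0+6·2+6·0 = 12 | 2·6 = 12
gcd(3,1,6,6,2) = 1

Coefficients: [3, 1, 6, 6, 2]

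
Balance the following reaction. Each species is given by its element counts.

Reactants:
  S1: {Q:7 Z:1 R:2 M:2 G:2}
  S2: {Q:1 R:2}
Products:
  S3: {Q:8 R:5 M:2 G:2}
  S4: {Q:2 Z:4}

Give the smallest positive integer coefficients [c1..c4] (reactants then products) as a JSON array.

Q: 4·7+6·1 = 34 | 4·8+1·2 = 34
Z: 4·1+6·0 = 4 | 4·0+1·4 = 4
R: 4·2+6·2 = 20 | 4·5+1·0 = 20
M: 4·2+6·0 = 8 | 4·2+1·0 = 8
G: 4·2+6·0 = 8 | 4·2+1·0 = 8
gcd(4,6,4,1) = 1

Coefficients: [4, 6, 4, 1]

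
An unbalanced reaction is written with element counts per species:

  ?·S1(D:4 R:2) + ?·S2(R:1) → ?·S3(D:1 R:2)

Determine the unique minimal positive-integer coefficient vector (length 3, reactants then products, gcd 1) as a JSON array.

Coefficients: [1, 6, 4]

D: 1·4+6·0 = 4 | 4·1 = 4
R: 1·2+6·1 = 8 | 4·2 = 8
gcd(1,6,4) = 1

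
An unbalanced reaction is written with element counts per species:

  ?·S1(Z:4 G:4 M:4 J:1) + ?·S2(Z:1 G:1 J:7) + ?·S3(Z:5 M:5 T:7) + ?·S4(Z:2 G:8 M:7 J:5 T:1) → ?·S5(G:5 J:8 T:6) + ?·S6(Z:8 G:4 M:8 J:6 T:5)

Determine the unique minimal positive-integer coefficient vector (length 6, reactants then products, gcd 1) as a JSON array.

Z: 4·4+5·1+5·5+1·2 = 48 | 1·0+6·8 = 48
G: 4·4+5·1+5·0+1·8 = 29 | 1·5+6·4 = 29
M: 4·4+5·0+5·5+1·7 = 48 | 1·0+6·8 = 48
J: 4·1+5·7+5·0+1·5 = 44 | 1·8+6·6 = 44
T: 4·0+5·0+5·7+1·1 = 36 | 1·6+6·5 = 36
gcd(4,5,5,1,1,6) = 1

Coefficients: [4, 5, 5, 1, 1, 6]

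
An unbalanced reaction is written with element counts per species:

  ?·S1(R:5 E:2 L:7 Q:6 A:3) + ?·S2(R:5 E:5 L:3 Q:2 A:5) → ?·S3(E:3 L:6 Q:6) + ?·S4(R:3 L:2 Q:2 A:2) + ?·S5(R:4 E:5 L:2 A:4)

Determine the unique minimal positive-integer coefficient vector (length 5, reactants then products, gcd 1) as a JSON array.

R: 3·5+3·5 = 30 | 2·0+6·3+3·4 = 30
E: 3·2+3·5 = 21 | 2·3+6·0+3·5 = 21
L: 3·7+3·3 = 30 | 2·6+6·2+3·2 = 30
Q: 3·6+3·2 = 24 | 2·6+6·2+3·0 = 24
A: 3·3+3·5 = 24 | 2·0+6·2+3·4 = 24
gcd(3,3,2,6,3) = 1

Coefficients: [3, 3, 2, 6, 3]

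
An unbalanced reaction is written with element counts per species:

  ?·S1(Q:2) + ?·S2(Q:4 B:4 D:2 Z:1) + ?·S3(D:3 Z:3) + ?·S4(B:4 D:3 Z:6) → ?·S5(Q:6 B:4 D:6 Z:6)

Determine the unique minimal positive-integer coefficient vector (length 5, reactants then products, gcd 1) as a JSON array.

Coefficients: [6, 3, 5, 1, 4]

Q: 6·2+3·4+5·0+1·0 = 24 | 4·6 = 24
B: 6·0+3·4+5·0+1·4 = 16 | 4·4 = 16
D: 6·0+3·2+5·3+1·3 = 24 | 4·6 = 24
Z: 6·0+3·1+5·3+1·6 = 24 | 4·6 = 24
gcd(6,3,5,1,4) = 1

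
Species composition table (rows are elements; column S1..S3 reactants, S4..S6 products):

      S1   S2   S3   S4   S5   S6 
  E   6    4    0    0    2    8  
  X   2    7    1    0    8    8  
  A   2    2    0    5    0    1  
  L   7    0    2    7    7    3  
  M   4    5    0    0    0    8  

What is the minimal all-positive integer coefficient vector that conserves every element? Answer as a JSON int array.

E: 3·6+4·4+6·0 = 34 | 2·0+1·2+4·8 = 34
X: 3·2+4·7+6·1 = 40 | 2·0+1·8+4·8 = 40
A: 3·2+4·2+6·0 = 14 | 2·5+1·0+4·1 = 14
L: 3·7+4·0+6·2 = 33 | 2·7+1·7+4·3 = 33
M: 3·4+4·5+6·0 = 32 | 2·0+1·0+4·8 = 32
gcd(3,4,6,2,1,4) = 1

Coefficients: [3, 4, 6, 2, 1, 4]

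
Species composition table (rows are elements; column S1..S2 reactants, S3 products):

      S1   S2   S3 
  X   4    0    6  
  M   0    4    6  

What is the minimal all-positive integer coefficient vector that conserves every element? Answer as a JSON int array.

X: 3·4+3·0 = 12 | 2·6 = 12
M: 3·0+3·4 = 12 | 2·6 = 12
gcd(3,3,2) = 1

Coefficients: [3, 3, 2]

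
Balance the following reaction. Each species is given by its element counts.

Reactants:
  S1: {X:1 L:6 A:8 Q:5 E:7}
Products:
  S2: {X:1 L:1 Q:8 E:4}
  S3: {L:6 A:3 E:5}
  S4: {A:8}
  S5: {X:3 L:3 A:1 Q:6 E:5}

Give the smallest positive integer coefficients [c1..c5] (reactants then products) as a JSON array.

Coefficients: [6, 3, 5, 4, 1]

X: 6·1 = 6 | 3·1+5·0+4·0+1·3 = 6
L: 6·6 = 36 | 3·1+5·6+4·0+1·3 = 36
A: 6·8 = 48 | 3·0+5·3+4·8+1·1 = 48
Q: 6·5 = 30 | 3·8+5·0+4·0+1·6 = 30
E: 6·7 = 42 | 3·4+5·5+4·0+1·5 = 42
gcd(6,3,5,4,1) = 1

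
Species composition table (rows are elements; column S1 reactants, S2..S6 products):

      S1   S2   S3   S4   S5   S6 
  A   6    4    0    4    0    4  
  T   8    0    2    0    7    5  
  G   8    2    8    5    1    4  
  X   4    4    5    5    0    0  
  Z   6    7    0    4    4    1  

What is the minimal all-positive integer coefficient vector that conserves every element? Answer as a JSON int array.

Coefficients: [6, 1, 1, 3, 3, 5]

A: 6·6 = 36 | 1·4+1·0+3·4+3·0+5·4 = 36
T: 6·8 = 48 | 1·0+1·2+3·0+3·7+5·5 = 48
G: 6·8 = 48 | 1·2+1·8+3·5+3·1+5·4 = 48
X: 6·4 = 24 | 1·4+1·5+3·5+3·0+5·0 = 24
Z: 6·6 = 36 | 1·7+1·0+3·4+3·4+5·1 = 36
gcd(6,1,1,3,3,5) = 1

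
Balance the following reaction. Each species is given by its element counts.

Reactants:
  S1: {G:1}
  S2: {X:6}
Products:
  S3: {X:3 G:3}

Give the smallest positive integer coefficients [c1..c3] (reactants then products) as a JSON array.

X: 6·0+1·6 = 6 | 2·3 = 6
G: 6·1+1·0 = 6 | 2·3 = 6
gcd(6,1,2) = 1

Coefficients: [6, 1, 2]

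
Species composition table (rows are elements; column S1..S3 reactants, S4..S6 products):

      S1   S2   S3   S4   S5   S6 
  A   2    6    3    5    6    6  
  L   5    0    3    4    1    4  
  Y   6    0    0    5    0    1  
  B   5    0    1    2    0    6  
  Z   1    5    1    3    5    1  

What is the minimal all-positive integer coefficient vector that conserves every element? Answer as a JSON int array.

A: 1·2+6·6+3·3 = 47 | 1·5+6·6+1·6 = 47
L: 1·5+6·0+3·3 = 14 | 1·4+6·1+1·4 = 14
Y: 1·6+6·0+3·0 = 6 | 1·5+6·0+1·1 = 6
B: 1·5+6·0+3·1 = 8 | 1·2+6·0+1·6 = 8
Z: 1·1+6·5+3·1 = 34 | 1·3+6·5+1·1 = 34
gcd(1,6,3,1,6,1) = 1

Coefficients: [1, 6, 3, 1, 6, 1]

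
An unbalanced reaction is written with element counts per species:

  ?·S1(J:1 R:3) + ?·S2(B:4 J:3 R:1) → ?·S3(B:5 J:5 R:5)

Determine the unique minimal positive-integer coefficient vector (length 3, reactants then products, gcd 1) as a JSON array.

B: 5·0+5·4 = 20 | 4·5 = 20
J: 5·1+5·3 = 20 | 4·5 = 20
R: 5·3+5·1 = 20 | 4·5 = 20
gcd(5,5,4) = 1

Coefficients: [5, 5, 4]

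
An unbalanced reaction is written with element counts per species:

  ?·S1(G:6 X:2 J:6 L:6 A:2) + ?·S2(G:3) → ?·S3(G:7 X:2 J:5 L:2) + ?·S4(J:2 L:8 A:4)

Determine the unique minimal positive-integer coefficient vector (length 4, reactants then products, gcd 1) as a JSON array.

G: 6·6+2·3 = 42 | 6·7+3·0 = 42
X: 6·2+2·0 = 12 | 6·2+3·0 = 12
J: 6·6+2·0 = 36 | 6·5+3·2 = 36
L: 6·6+2·0 = 36 | 6·2+3·8 = 36
A: 6·2+2·0 = 12 | 6·0+3·4 = 12
gcd(6,2,6,3) = 1

Coefficients: [6, 2, 6, 3]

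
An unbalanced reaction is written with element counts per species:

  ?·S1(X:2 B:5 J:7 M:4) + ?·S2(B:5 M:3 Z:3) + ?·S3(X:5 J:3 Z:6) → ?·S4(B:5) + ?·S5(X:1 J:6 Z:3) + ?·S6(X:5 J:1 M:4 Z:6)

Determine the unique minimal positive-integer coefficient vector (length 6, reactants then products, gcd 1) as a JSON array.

X: 2·2+4·0+5·5 = 29 | 6·0+4·1+5·5 = 29
B: 2·5+4·5+5·0 = 30 | 6·5+4·0+5·0 = 30
J: 2·7+4·0+5·3 = 29 | 6·0+4·6+5·1 = 29
M: 2·4+4·3+5·0 = 20 | 6·0+4·0+5·4 = 20
Z: 2·0+4·3+5·6 = 42 | 6·0+4·3+5·6 = 42
gcd(2,4,5,6,4,5) = 1

Coefficients: [2, 4, 5, 6, 4, 5]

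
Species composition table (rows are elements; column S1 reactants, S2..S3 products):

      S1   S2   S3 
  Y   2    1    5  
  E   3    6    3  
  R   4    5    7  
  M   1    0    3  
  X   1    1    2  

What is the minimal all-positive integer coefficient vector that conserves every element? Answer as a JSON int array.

Y: 3·2 = 6 | 1·1+1·5 = 6
E: 3·3 = 9 | 1·6+1·3 = 9
R: 3·4 = 12 | 1·5+1·7 = 12
M: 3·1 = 3 | 1·0+1·3 = 3
X: 3·1 = 3 | 1·1+1·2 = 3
gcd(3,1,1) = 1

Coefficients: [3, 1, 1]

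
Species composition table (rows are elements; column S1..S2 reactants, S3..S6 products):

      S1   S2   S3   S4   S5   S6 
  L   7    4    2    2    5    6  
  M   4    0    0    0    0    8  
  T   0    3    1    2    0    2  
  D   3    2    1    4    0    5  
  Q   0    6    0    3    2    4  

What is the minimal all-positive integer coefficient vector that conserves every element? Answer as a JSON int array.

L: 6·7+5·4 = 62 | 5·2+2·2+6·5+3·6 = 62
M: 6·4+5·0 = 24 | 5·0+2·0+6·0+3·8 = 24
T: 6·0+5·3 = 15 | 5·1+2·2+6·0+3·2 = 15
D: 6·3+5·2 = 28 | 5·1+2·4+6·0+3·5 = 28
Q: 6·0+5·6 = 30 | 5·0+2·3+6·2+3·4 = 30
gcd(6,5,5,2,6,3) = 1

Coefficients: [6, 5, 5, 2, 6, 3]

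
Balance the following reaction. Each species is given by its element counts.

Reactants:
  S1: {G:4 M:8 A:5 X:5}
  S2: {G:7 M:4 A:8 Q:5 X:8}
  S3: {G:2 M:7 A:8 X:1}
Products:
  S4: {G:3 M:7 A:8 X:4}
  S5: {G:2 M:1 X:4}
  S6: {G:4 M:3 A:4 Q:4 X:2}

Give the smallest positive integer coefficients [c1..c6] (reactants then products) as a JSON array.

G: 4·4+4·7+2·2 = 48 | 6·3+5·2+5·4 = 48
M: 4·8+4·4+2·7 = 62 | 6·7+5·1+5·3 = 62
A: 4·5+4·8+2·8 = 68 | 6·8+5·0+5·4 = 68
Q: 4·0+4·5+2·0 = 20 | 6·0+5·0+5·4 = 20
X: 4·5+4·8+2·1 = 54 | 6·4+5·4+5·2 = 54
gcd(4,4,2,6,5,5) = 1

Coefficients: [4, 4, 2, 6, 5, 5]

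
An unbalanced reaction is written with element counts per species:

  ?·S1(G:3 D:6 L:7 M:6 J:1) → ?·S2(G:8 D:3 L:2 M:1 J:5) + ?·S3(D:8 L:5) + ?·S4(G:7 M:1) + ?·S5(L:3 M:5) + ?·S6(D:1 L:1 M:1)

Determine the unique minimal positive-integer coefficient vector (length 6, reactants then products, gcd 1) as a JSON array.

Coefficients: [5, 1, 3, 1, 5, 3]

G: 5·3 = 15 | 1·8+3·0+1·7+5·0+3·0 = 15
D: 5·6 = 30 | 1·3+3·8+1·0+5·0+3·1 = 30
L: 5·7 = 35 | 1·2+3·5+1·0+5·3+3·1 = 35
M: 5·6 = 30 | 1·1+3·0+1·1+5·5+3·1 = 30
J: 5·1 = 5 | 1·5+3·0+1·0+5·0+3·0 = 5
gcd(5,1,3,1,5,3) = 1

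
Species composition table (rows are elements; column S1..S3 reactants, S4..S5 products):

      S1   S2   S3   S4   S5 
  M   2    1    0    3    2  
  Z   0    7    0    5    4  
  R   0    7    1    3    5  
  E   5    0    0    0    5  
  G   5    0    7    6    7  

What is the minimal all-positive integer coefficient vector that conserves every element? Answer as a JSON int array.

M: 4·2+3·1+2·0 = 11 | 1·3+4·2 = 11
Z: 4·0+3·7+2·0 = 21 | 1·5+4·4 = 21
R: 4·0+3·7+2·1 = 23 | 1·3+4·5 = 23
E: 4·5+3·0+2·0 = 20 | 1·0+4·5 = 20
G: 4·5+3·0+2·7 = 34 | 1·6+4·7 = 34
gcd(4,3,2,1,4) = 1

Coefficients: [4, 3, 2, 1, 4]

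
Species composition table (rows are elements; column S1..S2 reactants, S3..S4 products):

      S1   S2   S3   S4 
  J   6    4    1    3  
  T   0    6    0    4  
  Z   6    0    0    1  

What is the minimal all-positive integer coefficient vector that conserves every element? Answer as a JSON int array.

Coefficients: [1, 4, 4, 6]

J: 1·6+4·4 = 22 | 4·1+6·3 = 22
T: 1·0+4·6 = 24 | 4·0+6·4 = 24
Z: 1·6+4·0 = 6 | 4·0+6·1 = 6
gcd(1,4,4,6) = 1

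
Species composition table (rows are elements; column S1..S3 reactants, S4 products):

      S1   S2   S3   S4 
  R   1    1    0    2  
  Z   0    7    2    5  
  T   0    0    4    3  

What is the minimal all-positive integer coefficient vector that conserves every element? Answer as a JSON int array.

Coefficients: [6, 2, 3, 4]

R: 6·1+2·1+3·0 = 8 | 4·2 = 8
Z: 6·0+2·7+3·2 = 20 | 4·5 = 20
T: 6·0+2·0+3·4 = 12 | 4·3 = 12
gcd(6,2,3,4) = 1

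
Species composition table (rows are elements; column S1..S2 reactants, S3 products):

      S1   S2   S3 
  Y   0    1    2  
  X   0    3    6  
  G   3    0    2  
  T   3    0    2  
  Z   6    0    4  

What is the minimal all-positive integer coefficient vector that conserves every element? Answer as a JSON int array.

Y: 2·0+6·1 = 6 | 3·2 = 6
X: 2·0+6·3 = 18 | 3·6 = 18
G: 2·3+6·0 = 6 | 3·2 = 6
T: 2·3+6·0 = 6 | 3·2 = 6
Z: 2·6+6·0 = 12 | 3·4 = 12
gcd(2,6,3) = 1

Coefficients: [2, 6, 3]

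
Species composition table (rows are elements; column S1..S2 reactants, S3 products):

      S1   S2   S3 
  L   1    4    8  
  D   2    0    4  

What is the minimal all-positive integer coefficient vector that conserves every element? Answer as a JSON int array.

Coefficients: [4, 3, 2]

L: 4·1+3·4 = 16 | 2·8 = 16
D: 4·2+3·0 = 8 | 2·4 = 8
gcd(4,3,2) = 1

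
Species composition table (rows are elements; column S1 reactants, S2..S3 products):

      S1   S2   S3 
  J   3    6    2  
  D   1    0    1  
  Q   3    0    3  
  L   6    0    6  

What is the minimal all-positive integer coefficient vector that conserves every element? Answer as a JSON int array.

Coefficients: [6, 1, 6]

J: 6·3 = 18 | 1·6+6·2 = 18
D: 6·1 = 6 | 1·0+6·1 = 6
Q: 6·3 = 18 | 1·0+6·3 = 18
L: 6·6 = 36 | 1·0+6·6 = 36
gcd(6,1,6) = 1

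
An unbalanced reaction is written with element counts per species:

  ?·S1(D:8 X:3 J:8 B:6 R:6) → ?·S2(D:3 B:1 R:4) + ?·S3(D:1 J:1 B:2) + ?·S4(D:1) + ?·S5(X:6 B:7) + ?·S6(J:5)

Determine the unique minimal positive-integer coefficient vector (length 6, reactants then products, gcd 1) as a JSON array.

Coefficients: [2, 3, 1, 6, 1, 3]

D: 2·8 = 16 | 3·3+1·1+6·1+1·0+3·0 = 16
X: 2·3 = 6 | 3·0+1·0+6·0+1·6+3·0 = 6
J: 2·8 = 16 | 3·0+1·1+6·0+1·0+3·5 = 16
B: 2·6 = 12 | 3·1+1·2+6·0+1·7+3·0 = 12
R: 2·6 = 12 | 3·4+1·0+6·0+1·0+3·0 = 12
gcd(2,3,1,6,1,3) = 1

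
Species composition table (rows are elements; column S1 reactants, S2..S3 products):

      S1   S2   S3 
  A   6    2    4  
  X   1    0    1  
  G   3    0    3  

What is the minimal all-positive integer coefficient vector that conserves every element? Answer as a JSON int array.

Coefficients: [1, 1, 1]

A: 1·6 = 6 | 1·2+1·4 = 6
X: 1·1 = 1 | 1·0+1·1 = 1
G: 1·3 = 3 | 1·0+1·3 = 3
gcd(1,1,1) = 1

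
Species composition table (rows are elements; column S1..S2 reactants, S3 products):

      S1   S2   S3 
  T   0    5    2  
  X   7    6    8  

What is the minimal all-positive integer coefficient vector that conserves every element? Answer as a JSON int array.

T: 4·0+2·5 = 10 | 5·2 = 10
X: 4·7+2·6 = 40 | 5·8 = 40
gcd(4,2,5) = 1

Coefficients: [4, 2, 5]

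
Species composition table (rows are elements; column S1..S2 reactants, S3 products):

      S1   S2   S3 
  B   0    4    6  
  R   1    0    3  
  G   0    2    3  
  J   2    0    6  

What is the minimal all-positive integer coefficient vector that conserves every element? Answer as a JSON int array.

B: 6·0+3·4 = 12 | 2·6 = 12
R: 6·1+3·0 = 6 | 2·3 = 6
G: 6·0+3·2 = 6 | 2·3 = 6
J: 6·2+3·0 = 12 | 2·6 = 12
gcd(6,3,2) = 1

Coefficients: [6, 3, 2]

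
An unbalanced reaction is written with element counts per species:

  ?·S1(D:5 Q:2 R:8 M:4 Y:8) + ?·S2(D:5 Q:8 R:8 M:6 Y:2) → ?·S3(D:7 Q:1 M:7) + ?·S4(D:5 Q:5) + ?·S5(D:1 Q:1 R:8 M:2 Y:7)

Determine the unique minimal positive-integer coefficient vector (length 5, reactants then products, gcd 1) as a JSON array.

D: 5·5+1·5 = 30 | 2·7+2·5+6·1 = 30
Q: 5·2+1·8 = 18 | 2·1+2·5+6·1 = 18
R: 5·8+1·8 = 48 | 2·0+2·0+6·8 = 48
M: 5·4+1·6 = 26 | 2·7+2·0+6·2 = 26
Y: 5·8+1·2 = 42 | 2·0+2·0+6·7 = 42
gcd(5,1,2,2,6) = 1

Coefficients: [5, 1, 2, 2, 6]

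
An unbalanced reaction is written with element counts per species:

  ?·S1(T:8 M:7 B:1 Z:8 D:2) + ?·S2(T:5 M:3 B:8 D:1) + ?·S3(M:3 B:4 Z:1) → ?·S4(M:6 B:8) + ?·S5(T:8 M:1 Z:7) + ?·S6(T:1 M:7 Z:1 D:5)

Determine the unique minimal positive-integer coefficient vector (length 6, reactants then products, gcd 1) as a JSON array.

Coefficients: [4, 2, 5, 5, 5, 2]

T: 4·8+2·5+5·0 = 42 | 5·0+5·8+2·1 = 42
M: 4·7+2·3+5·3 = 49 | 5·6+5·1+2·7 = 49
B: 4·1+2·8+5·4 = 40 | 5·8+5·0+2·0 = 40
Z: 4·8+2·0+5·1 = 37 | 5·0+5·7+2·1 = 37
D: 4·2+2·1+5·0 = 10 | 5·0+5·0+2·5 = 10
gcd(4,2,5,5,5,2) = 1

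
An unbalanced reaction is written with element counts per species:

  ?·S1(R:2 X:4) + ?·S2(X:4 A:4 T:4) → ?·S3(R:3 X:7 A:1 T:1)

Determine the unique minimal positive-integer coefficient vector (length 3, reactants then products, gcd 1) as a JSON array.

R: 6·2+1·0 = 12 | 4·3 = 12
X: 6·4+1·4 = 28 | 4·7 = 28
A: 6·0+1·4 = 4 | 4·1 = 4
T: 6·0+1·4 = 4 | 4·1 = 4
gcd(6,1,4) = 1

Coefficients: [6, 1, 4]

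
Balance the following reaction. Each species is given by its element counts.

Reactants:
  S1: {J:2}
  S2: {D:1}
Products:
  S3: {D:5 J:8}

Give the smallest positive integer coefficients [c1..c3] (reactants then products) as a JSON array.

D: 4·0+5·1 = 5 | 1·5 = 5
J: 4·2+5·0 = 8 | 1·8 = 8
gcd(4,5,1) = 1

Coefficients: [4, 5, 1]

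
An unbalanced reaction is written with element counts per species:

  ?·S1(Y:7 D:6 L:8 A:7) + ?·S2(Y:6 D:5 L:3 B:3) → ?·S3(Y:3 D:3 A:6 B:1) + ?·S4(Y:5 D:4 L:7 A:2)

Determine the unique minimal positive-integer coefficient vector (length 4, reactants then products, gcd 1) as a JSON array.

Coefficients: [4, 1, 3, 5]

Y: 4·7+1·6 = 34 | 3·3+5·5 = 34
D: 4·6+1·5 = 29 | 3·3+5·4 = 29
L: 4·8+1·3 = 35 | 3·0+5·7 = 35
A: 4·7+1·0 = 28 | 3·6+5·2 = 28
B: 4·0+1·3 = 3 | 3·1+5·0 = 3
gcd(4,1,3,5) = 1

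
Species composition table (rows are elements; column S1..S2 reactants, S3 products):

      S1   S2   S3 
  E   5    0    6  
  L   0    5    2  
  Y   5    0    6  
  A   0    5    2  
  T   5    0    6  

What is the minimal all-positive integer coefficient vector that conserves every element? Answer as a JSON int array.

E: 6·5+2·0 = 30 | 5·6 = 30
L: 6·0+2·5 = 10 | 5·2 = 10
Y: 6·5+2·0 = 30 | 5·6 = 30
A: 6·0+2·5 = 10 | 5·2 = 10
T: 6·5+2·0 = 30 | 5·6 = 30
gcd(6,2,5) = 1

Coefficients: [6, 2, 5]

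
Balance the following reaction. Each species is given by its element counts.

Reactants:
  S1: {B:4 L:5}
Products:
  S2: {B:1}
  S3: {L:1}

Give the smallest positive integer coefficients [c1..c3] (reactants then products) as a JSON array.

Coefficients: [1, 4, 5]

B: 1·4 = 4 | 4·1+5·0 = 4
L: 1·5 = 5 | 4·0+5·1 = 5
gcd(1,4,5) = 1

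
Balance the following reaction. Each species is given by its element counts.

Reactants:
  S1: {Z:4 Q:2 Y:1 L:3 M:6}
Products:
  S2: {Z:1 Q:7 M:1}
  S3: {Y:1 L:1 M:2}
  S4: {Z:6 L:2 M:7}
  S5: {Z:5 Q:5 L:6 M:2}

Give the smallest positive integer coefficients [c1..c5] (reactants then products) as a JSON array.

Z: 6·4 = 24 | 1·1+6·0+3·6+1·5 = 24
Q: 6·2 = 12 | 1·7+6·0+3·0+1·5 = 12
Y: 6·1 = 6 | 1·0+6·1+3·0+1·0 = 6
L: 6·3 = 18 | 1·0+6·1+3·2+1·6 = 18
M: 6·6 = 36 | 1·1+6·2+3·7+1·2 = 36
gcd(6,1,6,3,1) = 1

Coefficients: [6, 1, 6, 3, 1]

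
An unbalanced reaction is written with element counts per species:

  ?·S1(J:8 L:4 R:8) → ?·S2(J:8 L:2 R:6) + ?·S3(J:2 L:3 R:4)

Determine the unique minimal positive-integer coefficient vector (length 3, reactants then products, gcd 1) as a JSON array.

Coefficients: [5, 4, 4]

J: 5·8 = 40 | 4·8+4·2 = 40
L: 5·4 = 20 | 4·2+4·3 = 20
R: 5·8 = 40 | 4·6+4·4 = 40
gcd(5,4,4) = 1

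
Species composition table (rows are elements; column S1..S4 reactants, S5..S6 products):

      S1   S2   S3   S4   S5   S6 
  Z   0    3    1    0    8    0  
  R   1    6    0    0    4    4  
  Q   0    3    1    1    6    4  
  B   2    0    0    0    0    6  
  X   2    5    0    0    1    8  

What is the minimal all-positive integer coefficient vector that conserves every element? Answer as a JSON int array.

Z: 6·0+1·3+5·1+6·0 = 8 | 1·8+2·0 = 8
R: 6·1+1·6+5·0+6·0 = 12 | 1·4+2·4 = 12
Q: 6·0+1·3+5·1+6·1 = 14 | 1·6+2·4 = 14
B: 6·2+1·0+5·0+6·0 = 12 | 1·0+2·6 = 12
X: 6·2+1·5+5·0+6·0 = 17 | 1·1+2·8 = 17
gcd(6,1,5,6,1,2) = 1

Coefficients: [6, 1, 5, 6, 1, 2]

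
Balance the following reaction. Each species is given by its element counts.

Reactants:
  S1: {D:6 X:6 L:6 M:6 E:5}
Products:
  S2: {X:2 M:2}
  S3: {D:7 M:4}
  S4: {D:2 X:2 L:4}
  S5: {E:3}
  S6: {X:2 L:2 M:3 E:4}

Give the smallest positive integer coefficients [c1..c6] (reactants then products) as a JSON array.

Coefficients: [4, 5, 2, 5, 4, 2]

D: 4·6 = 24 | 5·0+2·7+5·2+4·0+2·0 = 24
X: 4·6 = 24 | 5·2+2·0+5·2+4·0+2·2 = 24
L: 4·6 = 24 | 5·0+2·0+5·4+4·0+2·2 = 24
M: 4·6 = 24 | 5·2+2·4+5·0+4·0+2·3 = 24
E: 4·5 = 20 | 5·0+2·0+5·0+4·3+2·4 = 20
gcd(4,5,2,5,4,2) = 1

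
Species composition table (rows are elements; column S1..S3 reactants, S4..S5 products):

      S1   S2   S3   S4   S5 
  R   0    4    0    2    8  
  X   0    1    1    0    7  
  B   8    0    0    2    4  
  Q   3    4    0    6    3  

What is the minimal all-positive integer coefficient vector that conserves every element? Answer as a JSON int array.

Coefficients: [1, 3, 4, 2, 1]

R: 1·0+3·4+4·0 = 12 | 2·2+1·8 = 12
X: 1·0+3·1+4·1 = 7 | 2·0+1·7 = 7
B: 1·8+3·0+4·0 = 8 | 2·2+1·4 = 8
Q: 1·3+3·4+4·0 = 15 | 2·6+1·3 = 15
gcd(1,3,4,2,1) = 1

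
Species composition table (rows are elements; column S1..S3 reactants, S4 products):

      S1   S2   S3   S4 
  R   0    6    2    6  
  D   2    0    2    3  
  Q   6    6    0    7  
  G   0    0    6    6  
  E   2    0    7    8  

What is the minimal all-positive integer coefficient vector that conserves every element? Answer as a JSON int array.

Coefficients: [3, 4, 6, 6]

R: 3·0+4·6+6·2 = 36 | 6·6 = 36
D: 3·2+4·0+6·2 = 18 | 6·3 = 18
Q: 3·6+4·6+6·0 = 42 | 6·7 = 42
G: 3·0+4·0+6·6 = 36 | 6·6 = 36
E: 3·2+4·0+6·7 = 48 | 6·8 = 48
gcd(3,4,6,6) = 1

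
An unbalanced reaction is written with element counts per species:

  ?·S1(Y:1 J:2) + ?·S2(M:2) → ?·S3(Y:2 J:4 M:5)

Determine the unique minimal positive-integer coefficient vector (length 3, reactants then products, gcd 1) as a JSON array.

Coefficients: [4, 5, 2]

Y: 4·1+5·0 = 4 | 2·2 = 4
J: 4·2+5·0 = 8 | 2·4 = 8
M: 4·0+5·2 = 10 | 2·5 = 10
gcd(4,5,2) = 1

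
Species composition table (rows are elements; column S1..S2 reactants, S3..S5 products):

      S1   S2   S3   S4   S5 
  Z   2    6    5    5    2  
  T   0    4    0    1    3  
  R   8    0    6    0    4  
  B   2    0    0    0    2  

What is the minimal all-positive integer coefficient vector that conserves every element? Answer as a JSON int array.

Coefficients: [6, 5, 4, 2, 6]

Z: 6·2+5·6 = 42 | 4·5+2·5+6·2 = 42
T: 6·0+5·4 = 20 | 4·0+2·1+6·3 = 20
R: 6·8+5·0 = 48 | 4·6+2·0+6·4 = 48
B: 6·2+5·0 = 12 | 4·0+2·0+6·2 = 12
gcd(6,5,4,2,6) = 1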